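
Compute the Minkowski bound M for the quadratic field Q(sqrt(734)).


d = 734, d mod 4 = 2, so disc(K) = 4d = 2936; |disc(K)| = 2936
Real quadratic field, so n = 2, s = r2 = 0, r1 = 2
M = (n!/n^n) * (4/pi)^s * sqrt(|disc(K)|) = (2!/2^2) * (4/pi)^0 * sqrt(2936)
= 0.5 * 1.000000 * 54.184869
= 27.0924

27.0924


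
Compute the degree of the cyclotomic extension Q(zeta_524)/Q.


The degree equals Euler's totient phi(524).
524 = 2^2 * 131
phi(524) = 260

260


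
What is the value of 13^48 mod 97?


p = 97 is prime and the exponent is (p-1)/2 = 48, so by Euler's criterion 13^48 = (13/97) = +1 or -1 mod 97.
Compute by square-and-multiply:
  48 = 32 + 16 (binary 110000)
  Repeated squaring mod 97: 13^1 = 13, 13^2 = 72, 13^4 = 43, 13^8 = 6, 13^16 = 36, 13^32 = 35
  13^48 = 13^32 * 13^16 = 35 * 36 mod 97
    35 * 36 = 1260 = 96 mod 97
  13^48 = 96 mod 97
Result 96 = p - 1 = -1 mod 97: 13 is a quadratic non-residue mod 97. As a residue in [0, p-1] the value is 96.
13^48 mod 97 = 96

96


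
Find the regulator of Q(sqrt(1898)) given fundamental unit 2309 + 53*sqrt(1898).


epsilon = 2309 + 53*sqrt(1898)
= 4618.0002
R = ln(4618.0002)
= 8.4377

8.4377


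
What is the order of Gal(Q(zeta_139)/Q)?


|Gal(Q(zeta_139)/Q)| = phi(139)
= 138

138


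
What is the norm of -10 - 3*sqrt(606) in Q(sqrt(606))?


N(a + b*sqrt(d)) = a^2 - d*b^2
= (-10)^2 - (606)*(-3)^2
= 100 - 5454
= -5354

-5354


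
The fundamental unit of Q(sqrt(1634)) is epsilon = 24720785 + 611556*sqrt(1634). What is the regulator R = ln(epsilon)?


epsilon = 24720785 + 611556*sqrt(1634)
= 4.9442e+07
R = ln(4.9442e+07)
= 17.7163

17.7163


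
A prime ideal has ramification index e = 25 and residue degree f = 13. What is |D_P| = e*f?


|D_P| = e * f
= 25 * 13
= 325

325


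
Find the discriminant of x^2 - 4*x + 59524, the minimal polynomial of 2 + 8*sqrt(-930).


The element 2 + 8*sqrt(-930) has minimal polynomial:
x^2 - 4*x + 59524
Discriminant = (-4)^2 - 4*(59524)
= 16 - 238096
= -238080

-238080


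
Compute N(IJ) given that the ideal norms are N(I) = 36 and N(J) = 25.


N(IJ) = N(I) * N(J)
= 36 * 25
= 900

900


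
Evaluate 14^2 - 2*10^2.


x^2 - d*y^2
= 14^2 - 2*10^2
= 196 - 200
= -4

-4


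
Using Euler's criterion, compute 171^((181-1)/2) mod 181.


p = 181 is prime and the exponent is (p-1)/2 = 90, so by Euler's criterion 171^90 = (171/181) = +1 or -1 mod 181.
Compute by square-and-multiply:
  90 = 64 + 16 + 8 + 2 (binary 1011010)
  Repeated squaring mod 181: 171^1 = 171, 171^2 = 100, 171^4 = 45, 171^8 = 34, 171^16 = 70, 171^32 = 13, 171^64 = 169
  171^90 = 171^64 * 171^16 * 171^8 * 171^2 = 169 * 70 * 34 * 100 mod 181
    169 * 70 = 11830 = 65 mod 181
    65 * 34 = 2210 = 38 mod 181
    38 * 100 = 3800 = 180 mod 181
  171^90 = 180 mod 181
Result 180 = p - 1 = -1 mod 181: 171 is a quadratic non-residue mod 181. As a residue in [0, p-1] the value is 180.
171^90 mod 181 = 180

180


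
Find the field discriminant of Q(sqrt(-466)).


For K = Q(sqrt(d)) with d squarefree: disc(K) = d if d = 1 mod 4, and disc(K) = 4d if d = 2 or 3 mod 4.
Here d = -466, and d mod 4 = 2.
d = 2 mod 4, not 1 (O_K = Z[sqrt(d)]), so disc(K) = 4d = 4 * (-466) = -1864

-1864


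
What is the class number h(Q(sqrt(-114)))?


K = Q(sqrt(-114)). d mod 4 = 2, so D = disc(K) = 4d = -456
h(K) equals the number of primitive reduced positive-definite forms (a, b, c) = a*x^2 + b*x*y + c*y^2 with b^2 - 4ac = D,
where reduced means |b| <= a <= c, with b >= 0 whenever |b| = a or a = c, and primitive means gcd(a, b, c) = 1.
Reduced forces 3a^2 <= |D| = 456, so 1 <= a <= 12; b must have the parity of D, and c = (b^2 - D)/(4a) must be an integer >= a.
Enumerate a = 1..12, b in [-a, a]:
  a=1: (1, 0, 114)  [1]
  a=2: (2, 0, 57)  [1]
  a=3: (3, 0, 38)  [1]
  a=4: none
  a=5: (5, -2, 23), (5, 2, 23)  [2]
  a=6: (6, 0, 19)  [1]
  a=7..9: none
  a=10: (10, -8, 13), (10, 8, 13)  [2]
  a=11..12: none
Total reduced forms: 1 + 1 + 1 + 2 + 1 + 2 = 8
h = 8

8


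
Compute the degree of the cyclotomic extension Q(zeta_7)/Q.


The degree equals Euler's totient phi(7).
7 = 7
phi(7) = 6

6


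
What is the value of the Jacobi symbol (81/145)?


Compute (81/145) via quadratic reciprocity:
  reciprocity: (81/145) -> +(145/81)
  reduce: (64/81)
  pull out 2: (2/81) = +1  (since 81 mod 8 = 1)
  pull out 2: (2/81) = +1  (since 81 mod 8 = 1)
  pull out 2: (2/81) = +1  (since 81 mod 8 = 1)
  pull out 2: (2/81) = +1  (since 81 mod 8 = 1)
  pull out 2: (2/81) = +1  (since 81 mod 8 = 1)
  pull out 2: (2/81) = +1  (since 81 mod 8 = 1)
  (1/81) = 1
Product of signs = 1

1


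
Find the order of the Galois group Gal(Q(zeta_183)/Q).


|Gal(Q(zeta_183)/Q)| = phi(183)
= 120

120


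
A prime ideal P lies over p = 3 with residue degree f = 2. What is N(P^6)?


N(P^a) = p^(a*f)
= 3^(6*2)
= 3^12
= 531441

531441


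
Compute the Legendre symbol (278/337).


p = 337 is prime, so compute (278/337) with the reciprocity algorithm (Jacobi-symbol steps: pull out 2s via (2/n), flip via reciprocity, reduce):
  pull out 2: (2/337) = +1  (since 337 mod 8 = 1)
  reciprocity: (139/337) -> +(337/139)
  reduce: (59/139)
  reciprocity: (59/139) -> -(139/59)
  reduce: (21/59)
  reciprocity: (21/59) -> +(59/21)
  reduce: (17/21)
  reciprocity: (17/21) -> +(21/17)
  reduce: (4/17)
  pull out 2: (2/17) = +1  (since 17 mod 8 = 1)
  pull out 2: (2/17) = +1  (since 17 mod 8 = 1)
  (1/17) = 1
Product of signs = -1
(278/337) = -1

-1


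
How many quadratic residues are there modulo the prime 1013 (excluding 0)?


For prime p, the number of non-zero quadratic residues is (p-1)/2.
= (1013-1)/2
= 506

506


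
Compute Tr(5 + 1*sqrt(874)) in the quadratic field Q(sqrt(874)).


Tr(a + b*sqrt(d)) = (a + b*sqrt(d)) + (a - b*sqrt(d)) = 2a
= 2 * (5)
= 10

10


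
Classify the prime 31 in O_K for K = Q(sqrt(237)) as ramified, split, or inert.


K = Q(sqrt(237)). Since d mod 4 = 1, disc(K) = 237.
Check p | disc: 237 mod 31 = 20.
p does not divide disc. Compute Legendre symbol (d/p):
20^((31-1)/2) mod 31 = 1
(d/p) = 1, so p splits: (p) = P*P' with e=1, f=1, g=2.
Therefore p is split.

split


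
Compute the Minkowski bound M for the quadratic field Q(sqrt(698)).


d = 698, d mod 4 = 2, so disc(K) = 4d = 2792; |disc(K)| = 2792
Real quadratic field, so n = 2, s = r2 = 0, r1 = 2
M = (n!/n^n) * (4/pi)^s * sqrt(|disc(K)|) = (2!/2^2) * (4/pi)^0 * sqrt(2792)
= 0.5 * 1.000000 * 52.839379
= 26.4197

26.4197


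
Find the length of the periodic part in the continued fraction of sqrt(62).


Run the CF algorithm for sqrt(62).
a_0 = floor(sqrt(62)) = 7; set m_0=0, q_0=1.
Recurrence: m' = q*a - m,  q' = (d - m'^2)/q,  a' = floor((a_0 + m')/q').
  step 1: m=7, q=13, a=1
  step 2: m=6, q=2, a=6
  step 3: m=6, q=13, a=1
  step 4: m=7, q=1, a=14
a_4 = 2*a_0 = 14, so the period closes here.
sqrt(62) = [7; 1, 6, 1, 14]
Period length = 4

4


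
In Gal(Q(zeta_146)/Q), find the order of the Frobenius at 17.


The Frobenius at p in Gal(Q(zeta_n)/Q) = (Z/nZ)* is the class of p, so its order is ord_146(17), the smallest k >= 1 with 17^k = 1 mod 146.
n = 146 = 2 * 73, phi(146) = 72; the order divides phi(n).
Divisors of 72: 1, 2, 3, 4, 6, 8, 9, 12, 18, 24, 36, 72
Repeated squaring mod 146: 17^1 = 17, 17^2 = 143, 17^4 = 9, 17^8 = 81, 17^16 = 137, 17^32 = 81, 17^64 = 137
Test divisors in increasing order:
  k=1: 17^1 = 17 mod 146
  k=2: 17^2 = 143 mod 146
  k=3: 17^3 = 143 * 17 = 95 mod 146
  k=4: 17^4 = 9 mod 146
  k=6: 17^6 = 9 * 143 = 119 mod 146
  k=8: 17^8 = 81 mod 146
  k=9: 17^9 = 81 * 17 = 63 mod 146
  k=12: 17^12 = 81 * 9 = 145 mod 146
  k=18: 17^18 = 137 * 143 = 27 mod 146
  k=24: 17^24 = 137 * 81 = 1 mod 146  <- first divisor giving 1
Order = 24

24


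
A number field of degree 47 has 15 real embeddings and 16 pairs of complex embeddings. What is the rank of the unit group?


By Dirichlet's unit theorem:
rank = r1 + r2 - 1
= 15 + 16 - 1
= 30

30


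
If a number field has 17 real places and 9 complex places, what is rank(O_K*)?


By Dirichlet's unit theorem:
rank = r1 + r2 - 1
= 17 + 9 - 1
= 25

25


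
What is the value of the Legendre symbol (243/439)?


p = 439 is prime, so compute (243/439) with the reciprocity algorithm (Jacobi-symbol steps: pull out 2s via (2/n), flip via reciprocity, reduce):
  reciprocity: (243/439) -> -(439/243)
  reduce: (196/243)
  pull out 2: (2/243) = -1  (since 243 mod 8 = 3)
  pull out 2: (2/243) = -1  (since 243 mod 8 = 3)
  reciprocity: (49/243) -> +(243/49)
  reduce: (47/49)
  reciprocity: (47/49) -> +(49/47)
  reduce: (2/47)
  pull out 2: (2/47) = +1  (since 47 mod 8 = 7)
  (1/47) = 1
Product of signs = -1
(243/439) = -1

-1


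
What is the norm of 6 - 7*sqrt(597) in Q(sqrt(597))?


N(a + b*sqrt(d)) = a^2 - d*b^2
= (6)^2 - (597)*(-7)^2
= 36 - 29253
= -29217

-29217


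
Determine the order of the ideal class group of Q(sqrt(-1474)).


K = Q(sqrt(-1474)). d mod 4 = 2, so D = disc(K) = 4d = -5896
h(K) equals the number of primitive reduced positive-definite forms (a, b, c) = a*x^2 + b*x*y + c*y^2 with b^2 - 4ac = D,
where reduced means |b| <= a <= c, with b >= 0 whenever |b| = a or a = c, and primitive means gcd(a, b, c) = 1.
Reduced forces 3a^2 <= |D| = 5896, so 1 <= a <= 44; b must have the parity of D, and c = (b^2 - D)/(4a) must be an integer >= a.
Enumerate a = 1..44, b in [-a, a]:
  a=1: (1, 0, 1474)  [1]
  a=2: (2, 0, 737)  [1]
  a=3..4: none
  a=5: (5, -2, 295), (5, 2, 295)  [2]
  a=6..9: none
  a=10: (10, -8, 149), (10, 8, 149)  [2]
  a=11: (11, 0, 134)  [1]
  a=12..21: none
  a=22: (22, 0, 67)  [1]
  a=23..24: none
  a=25: (25, -2, 59), (25, 2, 59)  [2]
  a=26..28: none
  a=29: (29, -22, 55), (29, 22, 55)  [2]
  a=30: none
  a=31: (31, -26, 53), (31, 26, 53)  [2]
  a=32..40: none
  a=41: (41, -34, 43), (41, 34, 43)  [2]
  a=42..44: none
Total reduced forms: 1 + 1 + 2 + 2 + 1 + 1 + 2 + 2 + 2 + 2 = 16
h = 16

16


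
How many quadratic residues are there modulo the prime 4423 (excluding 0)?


For prime p, the number of non-zero quadratic residues is (p-1)/2.
= (4423-1)/2
= 2211

2211


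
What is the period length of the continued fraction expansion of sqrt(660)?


Run the CF algorithm for sqrt(660).
a_0 = floor(sqrt(660)) = 25; set m_0=0, q_0=1.
Recurrence: m' = q*a - m,  q' = (d - m'^2)/q,  a' = floor((a_0 + m')/q').
  step 1: m=25, q=35, a=1
  step 2: m=10, q=16, a=2
  step 3: m=22, q=11, a=4
  step 4: m=22, q=16, a=2
  step 5: m=10, q=35, a=1
  step 6: m=25, q=1, a=50
a_6 = 2*a_0 = 50, so the period closes here.
sqrt(660) = [25; 1, 2, 4, 2, 1, 50]
Period length = 6

6


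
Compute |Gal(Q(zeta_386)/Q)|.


|Gal(Q(zeta_386)/Q)| = phi(386)
= 192

192


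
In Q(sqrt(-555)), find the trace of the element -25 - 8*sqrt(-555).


Tr(a + b*sqrt(d)) = (a + b*sqrt(d)) + (a - b*sqrt(d)) = 2a
= 2 * (-25)
= -50

-50


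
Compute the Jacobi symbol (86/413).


Compute (86/413) via quadratic reciprocity:
  pull out 2: (2/413) = -1  (since 413 mod 8 = 5)
  reciprocity: (43/413) -> +(413/43)
  reduce: (26/43)
  pull out 2: (2/43) = -1  (since 43 mod 8 = 3)
  reciprocity: (13/43) -> +(43/13)
  reduce: (4/13)
  pull out 2: (2/13) = -1  (since 13 mod 8 = 5)
  pull out 2: (2/13) = -1  (since 13 mod 8 = 5)
  (1/13) = 1
Product of signs = 1

1


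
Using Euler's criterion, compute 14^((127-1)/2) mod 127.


p = 127 is prime and the exponent is (p-1)/2 = 63, so by Euler's criterion 14^63 = (14/127) = +1 or -1 mod 127.
Compute by square-and-multiply:
  63 = 32 + 16 + 8 + 4 + 2 + 1 (binary 111111)
  Repeated squaring mod 127: 14^1 = 14, 14^2 = 69, 14^4 = 62, 14^8 = 34, 14^16 = 13, 14^32 = 42
  14^63 = 14^32 * 14^16 * 14^8 * 14^4 * 14^2 * 14^1 = 42 * 13 * 34 * 62 * 69 * 14 mod 127
    42 * 13 = 546 = 38 mod 127
    38 * 34 = 1292 = 22 mod 127
    22 * 62 = 1364 = 94 mod 127
    94 * 69 = 6486 = 9 mod 127
    9 * 14 = 126 = 126 mod 127
  14^63 = 126 mod 127
Result 126 = p - 1 = -1 mod 127: 14 is a quadratic non-residue mod 127. As a residue in [0, p-1] the value is 126.
14^63 mod 127 = 126

126


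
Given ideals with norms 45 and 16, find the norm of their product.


N(IJ) = N(I) * N(J)
= 45 * 16
= 720

720


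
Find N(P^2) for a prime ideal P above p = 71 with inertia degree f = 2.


N(P^a) = p^(a*f)
= 71^(2*2)
= 71^4
= 25411681

25411681


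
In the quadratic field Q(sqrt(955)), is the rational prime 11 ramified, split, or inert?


K = Q(sqrt(955)). Since d mod 4 = 3, disc(K) = 3820.
Check p | disc: 3820 mod 11 = 3.
p does not divide disc. Compute Legendre symbol (d/p):
9^((11-1)/2) mod 11 = 1
(d/p) = 1, so p splits: (p) = P*P' with e=1, f=1, g=2.
Therefore p is split.

split


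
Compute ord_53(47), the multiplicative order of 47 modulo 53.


We want ord_53(47), the smallest k >= 1 with 47^k = 1 mod 53.
n = 53 = 53, phi(53) = 52; the order divides phi(n).
Divisors of 52: 1, 2, 4, 13, 26, 52
Repeated squaring mod 53: 47^1 = 47, 47^2 = 36, 47^4 = 24, 47^8 = 46, 47^16 = 49, 47^32 = 16
Test divisors in increasing order:
  k=1: 47^1 = 47 mod 53
  k=2: 47^2 = 36 mod 53
  k=4: 47^4 = 24 mod 53
  k=13: 47^13 = 46 * 24 * 47 = 1 mod 53  <- first divisor giving 1
Order = 13

13


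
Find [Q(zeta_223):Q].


The degree equals Euler's totient phi(223).
223 = 223
phi(223) = 222

222


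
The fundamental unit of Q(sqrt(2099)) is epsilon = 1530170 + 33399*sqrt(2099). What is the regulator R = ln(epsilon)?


epsilon = 1530170 + 33399*sqrt(2099)
= 3.0603e+06
R = ln(3.0603e+06)
= 14.9340

14.9340


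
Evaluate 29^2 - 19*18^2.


x^2 - d*y^2
= 29^2 - 19*18^2
= 841 - 6156
= -5315

-5315


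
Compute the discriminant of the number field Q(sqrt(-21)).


For K = Q(sqrt(d)) with d squarefree: disc(K) = d if d = 1 mod 4, and disc(K) = 4d if d = 2 or 3 mod 4.
Here d = -21, and d mod 4 = 3.
d = 3 mod 4, not 1 (O_K = Z[sqrt(d)]), so disc(K) = 4d = 4 * (-21) = -84

-84


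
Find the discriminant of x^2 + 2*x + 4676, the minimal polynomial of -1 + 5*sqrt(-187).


The element -1 + 5*sqrt(-187) has minimal polynomial:
x^2 + 2*x + 4676
Discriminant = (2)^2 - 4*(4676)
= 4 - 18704
= -18700

-18700


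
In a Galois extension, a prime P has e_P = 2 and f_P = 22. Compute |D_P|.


|D_P| = e * f
= 2 * 22
= 44

44


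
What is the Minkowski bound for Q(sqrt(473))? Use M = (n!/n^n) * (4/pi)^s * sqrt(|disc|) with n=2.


d = 473, d mod 4 = 1, so disc(K) = d = 473; |disc(K)| = 473
Real quadratic field, so n = 2, s = r2 = 0, r1 = 2
M = (n!/n^n) * (4/pi)^s * sqrt(|disc(K)|) = (2!/2^2) * (4/pi)^0 * sqrt(473)
= 0.5 * 1.000000 * 21.748563
= 10.8743

10.8743


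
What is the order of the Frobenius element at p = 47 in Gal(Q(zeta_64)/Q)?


The Frobenius at p in Gal(Q(zeta_n)/Q) = (Z/nZ)* is the class of p, so its order is ord_64(47), the smallest k >= 1 with 47^k = 1 mod 64.
n = 64 = 2^6, phi(64) = 32; the order divides phi(n).
Divisors of 32: 1, 2, 4, 8, 16, 32
Repeated squaring mod 64: 47^1 = 47, 47^2 = 33, 47^4 = 1, 47^8 = 1, 47^16 = 1, 47^32 = 1
Test divisors in increasing order:
  k=1: 47^1 = 47 mod 64
  k=2: 47^2 = 33 mod 64
  k=4: 47^4 = 1 mod 64  <- first divisor giving 1
Order = 4

4


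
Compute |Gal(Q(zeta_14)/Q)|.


|Gal(Q(zeta_14)/Q)| = phi(14)
= 6

6


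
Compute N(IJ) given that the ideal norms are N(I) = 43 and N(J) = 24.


N(IJ) = N(I) * N(J)
= 43 * 24
= 1032

1032


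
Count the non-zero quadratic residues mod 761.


For prime p, the number of non-zero quadratic residues is (p-1)/2.
= (761-1)/2
= 380

380


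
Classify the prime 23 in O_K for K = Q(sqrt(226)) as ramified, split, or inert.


K = Q(sqrt(226)). Since d mod 4 = 2, disc(K) = 904.
Check p | disc: 904 mod 23 = 7.
p does not divide disc. Compute Legendre symbol (d/p):
19^((23-1)/2) mod 23 = -1
(d/p) = -1, so p is inert: (p) stays prime with e=1, f=2, g=1.
Therefore p is inert.

inert


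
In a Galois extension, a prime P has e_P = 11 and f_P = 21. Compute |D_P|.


|D_P| = e * f
= 11 * 21
= 231

231


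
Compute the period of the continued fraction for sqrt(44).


Run the CF algorithm for sqrt(44).
a_0 = floor(sqrt(44)) = 6; set m_0=0, q_0=1.
Recurrence: m' = q*a - m,  q' = (d - m'^2)/q,  a' = floor((a_0 + m')/q').
  step 1: m=6, q=8, a=1
  step 2: m=2, q=5, a=1
  step 3: m=3, q=7, a=1
  step 4: m=4, q=4, a=2
  step 5: m=4, q=7, a=1
  step 6: m=3, q=5, a=1
  step 7: m=2, q=8, a=1
  step 8: m=6, q=1, a=12
a_8 = 2*a_0 = 12, so the period closes here.
sqrt(44) = [6; 1, 1, 1, 2, 1, 1, 1, 12]
Period length = 8

8


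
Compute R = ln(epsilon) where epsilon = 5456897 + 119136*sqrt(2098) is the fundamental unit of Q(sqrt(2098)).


epsilon = 5456897 + 119136*sqrt(2098)
= 1.0914e+07
R = ln(1.0914e+07)
= 16.2055

16.2055


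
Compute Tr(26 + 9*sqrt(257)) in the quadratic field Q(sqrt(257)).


Tr(a + b*sqrt(d)) = (a + b*sqrt(d)) + (a - b*sqrt(d)) = 2a
= 2 * (26)
= 52

52


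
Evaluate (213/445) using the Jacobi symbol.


Compute (213/445) via quadratic reciprocity:
  reciprocity: (213/445) -> +(445/213)
  reduce: (19/213)
  reciprocity: (19/213) -> +(213/19)
  reduce: (4/19)
  pull out 2: (2/19) = -1  (since 19 mod 8 = 3)
  pull out 2: (2/19) = -1  (since 19 mod 8 = 3)
  (1/19) = 1
Product of signs = 1

1


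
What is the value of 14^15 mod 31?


p = 31 is prime and the exponent is (p-1)/2 = 15, so by Euler's criterion 14^15 = (14/31) = +1 or -1 mod 31.
Compute by square-and-multiply:
  15 = 8 + 4 + 2 + 1 (binary 1111)
  Repeated squaring mod 31: 14^1 = 14, 14^2 = 10, 14^4 = 7, 14^8 = 18
  14^15 = 14^8 * 14^4 * 14^2 * 14^1 = 18 * 7 * 10 * 14 mod 31
    18 * 7 = 126 = 2 mod 31
    2 * 10 = 20 = 20 mod 31
    20 * 14 = 280 = 1 mod 31
  14^15 = 1 mod 31
Result 1: 14 is a quadratic residue mod 31.
14^15 mod 31 = 1

1


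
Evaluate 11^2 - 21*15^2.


x^2 - d*y^2
= 11^2 - 21*15^2
= 121 - 4725
= -4604

-4604


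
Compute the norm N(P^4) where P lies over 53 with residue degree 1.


N(P^a) = p^(a*f)
= 53^(4*1)
= 53^4
= 7890481

7890481


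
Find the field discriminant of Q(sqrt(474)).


For K = Q(sqrt(d)) with d squarefree: disc(K) = d if d = 1 mod 4, and disc(K) = 4d if d = 2 or 3 mod 4.
Here d = 474, and d mod 4 = 2.
d = 2 mod 4, not 1 (O_K = Z[sqrt(d)]), so disc(K) = 4d = 4 * (474) = 1896

1896


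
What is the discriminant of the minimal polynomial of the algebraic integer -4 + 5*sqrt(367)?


The element -4 + 5*sqrt(367) has minimal polynomial:
x^2 + 8*x - 9159
Discriminant = (8)^2 - 4*(-9159)
= 64 + 36636
= 36700

36700


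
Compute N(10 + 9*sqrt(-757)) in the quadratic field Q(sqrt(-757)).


N(a + b*sqrt(d)) = a^2 - d*b^2
= (10)^2 - (-757)*(9)^2
= 100 + 61317
= 61417

61417


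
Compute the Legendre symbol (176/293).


p = 293 is prime, so compute (176/293) with the reciprocity algorithm (Jacobi-symbol steps: pull out 2s via (2/n), flip via reciprocity, reduce):
  pull out 2: (2/293) = -1  (since 293 mod 8 = 5)
  pull out 2: (2/293) = -1  (since 293 mod 8 = 5)
  pull out 2: (2/293) = -1  (since 293 mod 8 = 5)
  pull out 2: (2/293) = -1  (since 293 mod 8 = 5)
  reciprocity: (11/293) -> +(293/11)
  reduce: (7/11)
  reciprocity: (7/11) -> -(11/7)
  reduce: (4/7)
  pull out 2: (2/7) = +1  (since 7 mod 8 = 7)
  pull out 2: (2/7) = +1  (since 7 mod 8 = 7)
  (1/7) = 1
Product of signs = -1
(176/293) = -1

-1


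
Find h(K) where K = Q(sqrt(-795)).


K = Q(sqrt(-795)). d mod 4 = 1, so D = disc(K) = d = -795
h(K) equals the number of primitive reduced positive-definite forms (a, b, c) = a*x^2 + b*x*y + c*y^2 with b^2 - 4ac = D,
where reduced means |b| <= a <= c, with b >= 0 whenever |b| = a or a = c, and primitive means gcd(a, b, c) = 1.
Reduced forces 3a^2 <= |D| = 795, so 1 <= a <= 16; b must have the parity of D, and c = (b^2 - D)/(4a) must be an integer >= a.
Enumerate a = 1..16, b in [-a, a]:
  a=1: (1, 1, 199)  [1]
  a=2: none
  a=3: (3, 3, 67)  [1]
  a=4: none
  a=5: (5, 5, 41)  [1]
  a=6..14: none
  a=15: (15, 15, 17)  [1]
  a=16: none
Total reduced forms: 1 + 1 + 1 + 1 = 4
h = 4

4


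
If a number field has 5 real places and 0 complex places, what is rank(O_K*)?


By Dirichlet's unit theorem:
rank = r1 + r2 - 1
= 5 + 0 - 1
= 4

4


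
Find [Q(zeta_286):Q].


The degree equals Euler's totient phi(286).
286 = 2 * 11 * 13
phi(286) = 120

120


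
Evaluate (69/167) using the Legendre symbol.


p = 167 is prime, so compute (69/167) with the reciprocity algorithm (Jacobi-symbol steps: pull out 2s via (2/n), flip via reciprocity, reduce):
  reciprocity: (69/167) -> +(167/69)
  reduce: (29/69)
  reciprocity: (29/69) -> +(69/29)
  reduce: (11/29)
  reciprocity: (11/29) -> +(29/11)
  reduce: (7/11)
  reciprocity: (7/11) -> -(11/7)
  reduce: (4/7)
  pull out 2: (2/7) = +1  (since 7 mod 8 = 7)
  pull out 2: (2/7) = +1  (since 7 mod 8 = 7)
  (1/7) = 1
Product of signs = -1
(69/167) = -1

-1


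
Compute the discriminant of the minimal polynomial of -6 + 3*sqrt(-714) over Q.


The element -6 + 3*sqrt(-714) has minimal polynomial:
x^2 + 12*x + 6462
Discriminant = (12)^2 - 4*(6462)
= 144 - 25848
= -25704

-25704


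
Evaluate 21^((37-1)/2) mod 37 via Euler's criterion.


p = 37 is prime and the exponent is (p-1)/2 = 18, so by Euler's criterion 21^18 = (21/37) = +1 or -1 mod 37.
Compute by square-and-multiply:
  18 = 16 + 2 (binary 10010)
  Repeated squaring mod 37: 21^1 = 21, 21^2 = 34, 21^4 = 9, 21^8 = 7, 21^16 = 12
  21^18 = 21^16 * 21^2 = 12 * 34 mod 37
    12 * 34 = 408 = 1 mod 37
  21^18 = 1 mod 37
Result 1: 21 is a quadratic residue mod 37.
21^18 mod 37 = 1

1


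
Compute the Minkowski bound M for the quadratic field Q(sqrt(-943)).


d = -943, d mod 4 = 1, so disc(K) = d = -943; |disc(K)| = 943
Imaginary quadratic field, so n = 2, s = r2 = 1, r1 = 0
M = (n!/n^n) * (4/pi)^s * sqrt(|disc(K)|) = (2!/2^2) * (4/pi)^1 * sqrt(943)
= 0.5 * 1.273240 * 30.708305
= 19.5495

19.5495


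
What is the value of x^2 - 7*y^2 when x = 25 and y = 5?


x^2 - d*y^2
= 25^2 - 7*5^2
= 625 - 175
= 450

450


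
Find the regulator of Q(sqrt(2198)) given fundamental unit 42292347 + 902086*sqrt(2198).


epsilon = 42292347 + 902086*sqrt(2198)
= 8.4585e+07
R = ln(8.4585e+07)
= 18.2533

18.2533


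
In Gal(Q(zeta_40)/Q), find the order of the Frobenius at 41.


The Frobenius at p in Gal(Q(zeta_n)/Q) = (Z/nZ)* is the class of p, so its order is ord_40(41), the smallest k >= 1 with 41^k = 1 mod 40.
n = 40 = 2^3 * 5, phi(40) = 16; the order divides phi(n).
Divisors of 16: 1, 2, 4, 8, 16
Repeated squaring mod 40: 41^1 = 1, 41^2 = 1, 41^4 = 1, 41^8 = 1, 41^16 = 1
Test divisors in increasing order:
  k=1: 41^1 = 1 mod 40  <- first divisor giving 1
Order = 1

1


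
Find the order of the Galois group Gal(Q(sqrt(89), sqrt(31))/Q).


The 2 square roots of distinct primes are multiplicatively independent over Q,
so [K:Q] = 2^2 and Gal(K/Q) is isomorphic to (Z/2Z)^2.
|Gal| = 2^2 = 4

4


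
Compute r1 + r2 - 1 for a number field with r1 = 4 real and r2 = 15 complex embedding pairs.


By Dirichlet's unit theorem:
rank = r1 + r2 - 1
= 4 + 15 - 1
= 18

18


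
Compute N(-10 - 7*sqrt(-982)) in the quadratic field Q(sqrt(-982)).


N(a + b*sqrt(d)) = a^2 - d*b^2
= (-10)^2 - (-982)*(-7)^2
= 100 + 48118
= 48218

48218


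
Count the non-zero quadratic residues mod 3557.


For prime p, the number of non-zero quadratic residues is (p-1)/2.
= (3557-1)/2
= 1778

1778


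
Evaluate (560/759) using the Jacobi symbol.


Compute (560/759) via quadratic reciprocity:
  pull out 2: (2/759) = +1  (since 759 mod 8 = 7)
  pull out 2: (2/759) = +1  (since 759 mod 8 = 7)
  pull out 2: (2/759) = +1  (since 759 mod 8 = 7)
  pull out 2: (2/759) = +1  (since 759 mod 8 = 7)
  reciprocity: (35/759) -> -(759/35)
  reduce: (24/35)
  pull out 2: (2/35) = -1  (since 35 mod 8 = 3)
  pull out 2: (2/35) = -1  (since 35 mod 8 = 3)
  pull out 2: (2/35) = -1  (since 35 mod 8 = 3)
  reciprocity: (3/35) -> -(35/3)
  reduce: (2/3)
  pull out 2: (2/3) = -1  (since 3 mod 8 = 3)
  (1/3) = 1
Product of signs = 1

1


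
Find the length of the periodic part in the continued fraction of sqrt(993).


Run the CF algorithm for sqrt(993).
a_0 = floor(sqrt(993)) = 31; set m_0=0, q_0=1.
Recurrence: m' = q*a - m,  q' = (d - m'^2)/q,  a' = floor((a_0 + m')/q').
  step 1: m=31, q=32, a=1
  step 2: m=1, q=31, a=1
  step 3: m=30, q=3, a=20
  step 4: m=30, q=31, a=1
  step 5: m=1, q=32, a=1
  step 6: m=31, q=1, a=62
a_6 = 2*a_0 = 62, so the period closes here.
sqrt(993) = [31; 1, 1, 20, 1, 1, 62]
Period length = 6

6


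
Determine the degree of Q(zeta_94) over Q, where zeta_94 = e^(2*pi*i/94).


The degree equals Euler's totient phi(94).
94 = 2 * 47
phi(94) = 46

46


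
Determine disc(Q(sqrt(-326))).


For K = Q(sqrt(d)) with d squarefree: disc(K) = d if d = 1 mod 4, and disc(K) = 4d if d = 2 or 3 mod 4.
Here d = -326, and d mod 4 = 2.
d = 2 mod 4, not 1 (O_K = Z[sqrt(d)]), so disc(K) = 4d = 4 * (-326) = -1304

-1304


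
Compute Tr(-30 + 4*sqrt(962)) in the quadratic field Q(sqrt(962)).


Tr(a + b*sqrt(d)) = (a + b*sqrt(d)) + (a - b*sqrt(d)) = 2a
= 2 * (-30)
= -60

-60


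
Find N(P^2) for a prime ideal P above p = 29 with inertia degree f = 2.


N(P^a) = p^(a*f)
= 29^(2*2)
= 29^4
= 707281

707281


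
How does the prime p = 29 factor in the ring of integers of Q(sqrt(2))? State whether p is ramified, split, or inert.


K = Q(sqrt(2)). Since d mod 4 = 2, disc(K) = 8.
Check p | disc: 8 mod 29 = 8.
p does not divide disc. Compute Legendre symbol (d/p):
2^((29-1)/2) mod 29 = -1
(d/p) = -1, so p is inert: (p) stays prime with e=1, f=2, g=1.
Therefore p is inert.

inert


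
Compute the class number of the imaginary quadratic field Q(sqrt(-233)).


K = Q(sqrt(-233)). d mod 4 = 3, so D = disc(K) = 4d = -932
h(K) equals the number of primitive reduced positive-definite forms (a, b, c) = a*x^2 + b*x*y + c*y^2 with b^2 - 4ac = D,
where reduced means |b| <= a <= c, with b >= 0 whenever |b| = a or a = c, and primitive means gcd(a, b, c) = 1.
Reduced forces 3a^2 <= |D| = 932, so 1 <= a <= 17; b must have the parity of D, and c = (b^2 - D)/(4a) must be an integer >= a.
Enumerate a = 1..17, b in [-a, a]:
  a=1: (1, 0, 233)  [1]
  a=2: (2, 2, 117)  [1]
  a=3: (3, -2, 78), (3, 2, 78)  [2]
  a=4..5: none
  a=6: (6, -2, 39), (6, 2, 39)  [2]
  a=7..8: none
  a=9: (9, -2, 26), (9, 2, 26)  [2]
  a=10: none
  a=11: (11, -6, 22), (11, 6, 22)  [2]
  a=12: none
  a=13: (13, -2, 18), (13, 2, 18)  [2]
  a=14..17: none
Total reduced forms: 1 + 1 + 2 + 2 + 2 + 2 + 2 = 12
h = 12

12


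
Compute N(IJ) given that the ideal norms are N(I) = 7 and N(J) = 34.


N(IJ) = N(I) * N(J)
= 7 * 34
= 238

238


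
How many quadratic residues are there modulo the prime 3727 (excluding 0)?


For prime p, the number of non-zero quadratic residues is (p-1)/2.
= (3727-1)/2
= 1863

1863


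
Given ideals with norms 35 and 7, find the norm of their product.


N(IJ) = N(I) * N(J)
= 35 * 7
= 245

245


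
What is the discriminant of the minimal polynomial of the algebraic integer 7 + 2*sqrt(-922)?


The element 7 + 2*sqrt(-922) has minimal polynomial:
x^2 - 14*x + 3737
Discriminant = (-14)^2 - 4*(3737)
= 196 - 14948
= -14752

-14752


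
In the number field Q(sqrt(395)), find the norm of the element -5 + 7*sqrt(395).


N(a + b*sqrt(d)) = a^2 - d*b^2
= (-5)^2 - (395)*(7)^2
= 25 - 19355
= -19330

-19330


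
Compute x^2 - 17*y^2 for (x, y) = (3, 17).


x^2 - d*y^2
= 3^2 - 17*17^2
= 9 - 4913
= -4904

-4904


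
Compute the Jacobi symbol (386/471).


Compute (386/471) via quadratic reciprocity:
  pull out 2: (2/471) = +1  (since 471 mod 8 = 7)
  reciprocity: (193/471) -> +(471/193)
  reduce: (85/193)
  reciprocity: (85/193) -> +(193/85)
  reduce: (23/85)
  reciprocity: (23/85) -> +(85/23)
  reduce: (16/23)
  pull out 2: (2/23) = +1  (since 23 mod 8 = 7)
  pull out 2: (2/23) = +1  (since 23 mod 8 = 7)
  pull out 2: (2/23) = +1  (since 23 mod 8 = 7)
  pull out 2: (2/23) = +1  (since 23 mod 8 = 7)
  (1/23) = 1
Product of signs = 1

1


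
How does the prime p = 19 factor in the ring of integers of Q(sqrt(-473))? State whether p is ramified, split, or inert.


K = Q(sqrt(-473)). Since d mod 4 = 3, disc(K) = -1892.
Check p | disc: -1892 mod 19 = 8.
p does not divide disc. Compute Legendre symbol (d/p):
2^((19-1)/2) mod 19 = -1
(d/p) = -1, so p is inert: (p) stays prime with e=1, f=2, g=1.
Therefore p is inert.

inert


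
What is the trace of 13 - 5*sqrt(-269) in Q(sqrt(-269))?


Tr(a + b*sqrt(d)) = (a + b*sqrt(d)) + (a - b*sqrt(d)) = 2a
= 2 * (13)
= 26

26


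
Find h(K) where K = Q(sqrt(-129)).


K = Q(sqrt(-129)). d mod 4 = 3, so D = disc(K) = 4d = -516
h(K) equals the number of primitive reduced positive-definite forms (a, b, c) = a*x^2 + b*x*y + c*y^2 with b^2 - 4ac = D,
where reduced means |b| <= a <= c, with b >= 0 whenever |b| = a or a = c, and primitive means gcd(a, b, c) = 1.
Reduced forces 3a^2 <= |D| = 516, so 1 <= a <= 13; b must have the parity of D, and c = (b^2 - D)/(4a) must be an integer >= a.
Enumerate a = 1..13, b in [-a, a]:
  a=1: (1, 0, 129)  [1]
  a=2: (2, 2, 65)  [1]
  a=3: (3, 0, 43)  [1]
  a=4: none
  a=5: (5, -2, 26), (5, 2, 26)  [2]
  a=6: (6, 6, 23)  [1]
  a=7: (7, -4, 19), (7, 4, 19)  [2]
  a=8..9: none
  a=10: (10, -2, 13), (10, 2, 13)  [2]
  a=11: (11, -10, 14), (11, 10, 14)  [2]
  a=12..13: none
Total reduced forms: 1 + 1 + 1 + 2 + 1 + 2 + 2 + 2 = 12
h = 12

12


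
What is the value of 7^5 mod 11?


p = 11 is prime and the exponent is (p-1)/2 = 5, so by Euler's criterion 7^5 = (7/11) = +1 or -1 mod 11.
Compute by square-and-multiply:
  5 = 4 + 1 (binary 101)
  Repeated squaring mod 11: 7^1 = 7, 7^2 = 5, 7^4 = 3
  7^5 = 7^4 * 7^1 = 3 * 7 mod 11
    3 * 7 = 21 = 10 mod 11
  7^5 = 10 mod 11
Result 10 = p - 1 = -1 mod 11: 7 is a quadratic non-residue mod 11. As a residue in [0, p-1] the value is 10.
7^5 mod 11 = 10

10


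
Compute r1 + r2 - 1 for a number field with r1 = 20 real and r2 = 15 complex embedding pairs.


By Dirichlet's unit theorem:
rank = r1 + r2 - 1
= 20 + 15 - 1
= 34

34


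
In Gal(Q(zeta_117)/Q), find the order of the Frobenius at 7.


The Frobenius at p in Gal(Q(zeta_n)/Q) = (Z/nZ)* is the class of p, so its order is ord_117(7), the smallest k >= 1 with 7^k = 1 mod 117.
n = 117 = 3^2 * 13, phi(117) = 72; the order divides phi(n).
Divisors of 72: 1, 2, 3, 4, 6, 8, 9, 12, 18, 24, 36, 72
Repeated squaring mod 117: 7^1 = 7, 7^2 = 49, 7^4 = 61, 7^8 = 94, 7^16 = 61, 7^32 = 94, 7^64 = 61
Test divisors in increasing order:
  k=1: 7^1 = 7 mod 117
  k=2: 7^2 = 49 mod 117
  k=3: 7^3 = 49 * 7 = 109 mod 117
  k=4: 7^4 = 61 mod 117
  k=6: 7^6 = 61 * 49 = 64 mod 117
  k=8: 7^8 = 94 mod 117
  k=9: 7^9 = 94 * 7 = 73 mod 117
  k=12: 7^12 = 94 * 61 = 1 mod 117  <- first divisor giving 1
Order = 12

12


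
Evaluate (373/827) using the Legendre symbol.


p = 827 is prime, so compute (373/827) with the reciprocity algorithm (Jacobi-symbol steps: pull out 2s via (2/n), flip via reciprocity, reduce):
  reciprocity: (373/827) -> +(827/373)
  reduce: (81/373)
  reciprocity: (81/373) -> +(373/81)
  reduce: (49/81)
  reciprocity: (49/81) -> +(81/49)
  reduce: (32/49)
  pull out 2: (2/49) = +1  (since 49 mod 8 = 1)
  pull out 2: (2/49) = +1  (since 49 mod 8 = 1)
  pull out 2: (2/49) = +1  (since 49 mod 8 = 1)
  pull out 2: (2/49) = +1  (since 49 mod 8 = 1)
  pull out 2: (2/49) = +1  (since 49 mod 8 = 1)
  (1/49) = 1
Product of signs = 1
(373/827) = 1

1


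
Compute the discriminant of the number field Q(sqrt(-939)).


For K = Q(sqrt(d)) with d squarefree: disc(K) = d if d = 1 mod 4, and disc(K) = 4d if d = 2 or 3 mod 4.
Here d = -939, and d mod 4 = 1.
d = 1 mod 4 (O_K = Z[(1+sqrt(d))/2]), so disc(K) = d = -939

-939


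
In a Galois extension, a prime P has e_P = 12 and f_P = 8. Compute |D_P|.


|D_P| = e * f
= 12 * 8
= 96

96


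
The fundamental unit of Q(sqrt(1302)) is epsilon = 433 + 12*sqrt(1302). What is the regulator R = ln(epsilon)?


epsilon = 433 + 12*sqrt(1302)
= 865.9988
R = ln(865.9988)
= 6.7639

6.7639


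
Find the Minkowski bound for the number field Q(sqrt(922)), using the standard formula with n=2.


d = 922, d mod 4 = 2, so disc(K) = 4d = 3688; |disc(K)| = 3688
Real quadratic field, so n = 2, s = r2 = 0, r1 = 2
M = (n!/n^n) * (4/pi)^s * sqrt(|disc(K)|) = (2!/2^2) * (4/pi)^0 * sqrt(3688)
= 0.5 * 1.000000 * 60.728906
= 30.3645

30.3645


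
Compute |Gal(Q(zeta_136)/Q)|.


|Gal(Q(zeta_136)/Q)| = phi(136)
= 64

64


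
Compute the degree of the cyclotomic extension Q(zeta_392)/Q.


The degree equals Euler's totient phi(392).
392 = 2^3 * 7^2
phi(392) = 168

168


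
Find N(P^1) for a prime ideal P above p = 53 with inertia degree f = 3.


N(P^a) = p^(a*f)
= 53^(1*3)
= 53^3
= 148877

148877


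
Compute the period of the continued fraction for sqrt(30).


Run the CF algorithm for sqrt(30).
a_0 = floor(sqrt(30)) = 5; set m_0=0, q_0=1.
Recurrence: m' = q*a - m,  q' = (d - m'^2)/q,  a' = floor((a_0 + m')/q').
  step 1: m=5, q=5, a=2
  step 2: m=5, q=1, a=10
a_2 = 2*a_0 = 10, so the period closes here.
sqrt(30) = [5; 2, 10]
Period length = 2

2


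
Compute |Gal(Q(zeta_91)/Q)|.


|Gal(Q(zeta_91)/Q)| = phi(91)
= 72

72


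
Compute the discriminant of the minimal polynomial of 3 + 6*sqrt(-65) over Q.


The element 3 + 6*sqrt(-65) has minimal polynomial:
x^2 - 6*x + 2349
Discriminant = (-6)^2 - 4*(2349)
= 36 - 9396
= -9360

-9360


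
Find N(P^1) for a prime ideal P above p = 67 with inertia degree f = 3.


N(P^a) = p^(a*f)
= 67^(1*3)
= 67^3
= 300763

300763


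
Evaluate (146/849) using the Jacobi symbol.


Compute (146/849) via quadratic reciprocity:
  pull out 2: (2/849) = +1  (since 849 mod 8 = 1)
  reciprocity: (73/849) -> +(849/73)
  reduce: (46/73)
  pull out 2: (2/73) = +1  (since 73 mod 8 = 1)
  reciprocity: (23/73) -> +(73/23)
  reduce: (4/23)
  pull out 2: (2/23) = +1  (since 23 mod 8 = 7)
  pull out 2: (2/23) = +1  (since 23 mod 8 = 7)
  (1/23) = 1
Product of signs = 1

1


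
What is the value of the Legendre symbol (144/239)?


p = 239 is prime, so compute (144/239) with the reciprocity algorithm (Jacobi-symbol steps: pull out 2s via (2/n), flip via reciprocity, reduce):
  pull out 2: (2/239) = +1  (since 239 mod 8 = 7)
  pull out 2: (2/239) = +1  (since 239 mod 8 = 7)
  pull out 2: (2/239) = +1  (since 239 mod 8 = 7)
  pull out 2: (2/239) = +1  (since 239 mod 8 = 7)
  reciprocity: (9/239) -> +(239/9)
  reduce: (5/9)
  reciprocity: (5/9) -> +(9/5)
  reduce: (4/5)
  pull out 2: (2/5) = -1  (since 5 mod 8 = 5)
  pull out 2: (2/5) = -1  (since 5 mod 8 = 5)
  (1/5) = 1
Product of signs = 1
(144/239) = 1

1


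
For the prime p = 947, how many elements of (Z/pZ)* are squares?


For prime p, the number of non-zero quadratic residues is (p-1)/2.
= (947-1)/2
= 473

473


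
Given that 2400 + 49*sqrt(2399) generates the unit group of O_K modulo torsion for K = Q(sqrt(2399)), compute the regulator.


epsilon = 2400 + 49*sqrt(2399)
= 4799.9998
R = ln(4799.9998)
= 8.4764

8.4764


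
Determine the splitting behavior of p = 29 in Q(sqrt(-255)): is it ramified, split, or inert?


K = Q(sqrt(-255)). Since d mod 4 = 1, disc(K) = -255.
Check p | disc: -255 mod 29 = 6.
p does not divide disc. Compute Legendre symbol (d/p):
6^((29-1)/2) mod 29 = 1
(d/p) = 1, so p splits: (p) = P*P' with e=1, f=1, g=2.
Therefore p is split.

split


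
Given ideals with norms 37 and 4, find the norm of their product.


N(IJ) = N(I) * N(J)
= 37 * 4
= 148

148


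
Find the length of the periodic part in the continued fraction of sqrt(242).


Run the CF algorithm for sqrt(242).
a_0 = floor(sqrt(242)) = 15; set m_0=0, q_0=1.
Recurrence: m' = q*a - m,  q' = (d - m'^2)/q,  a' = floor((a_0 + m')/q').
  step 1: m=15, q=17, a=1
  step 2: m=2, q=14, a=1
  step 3: m=12, q=7, a=3
  step 4: m=9, q=23, a=1
  step 5: m=14, q=2, a=14
  step 6: m=14, q=23, a=1
  step 7: m=9, q=7, a=3
  step 8: m=12, q=14, a=1
  step 9: m=2, q=17, a=1
  step 10: m=15, q=1, a=30
a_10 = 2*a_0 = 30, so the period closes here.
sqrt(242) = [15; 1, 1, 3, 1, 14, 1, 3, 1, 1, 30]
Period length = 10

10


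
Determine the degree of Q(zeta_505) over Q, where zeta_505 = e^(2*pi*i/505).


The degree equals Euler's totient phi(505).
505 = 5 * 101
phi(505) = 400

400


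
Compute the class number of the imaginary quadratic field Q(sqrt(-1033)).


K = Q(sqrt(-1033)). d mod 4 = 3, so D = disc(K) = 4d = -4132
h(K) equals the number of primitive reduced positive-definite forms (a, b, c) = a*x^2 + b*x*y + c*y^2 with b^2 - 4ac = D,
where reduced means |b| <= a <= c, with b >= 0 whenever |b| = a or a = c, and primitive means gcd(a, b, c) = 1.
Reduced forces 3a^2 <= |D| = 4132, so 1 <= a <= 37; b must have the parity of D, and c = (b^2 - D)/(4a) must be an integer >= a.
Enumerate a = 1..37, b in [-a, a]:
  a=1: (1, 0, 1033)  [1]
  a=2: (2, 2, 517)  [1]
  a=3..10: none
  a=11: (11, -2, 94), (11, 2, 94)  [2]
  a=12..16: none
  a=17: (17, -4, 61), (17, 4, 61)  [2]
  a=18..21: none
  a=22: (22, -2, 47), (22, 2, 47)  [2]
  a=23: (23, -10, 46), (23, 10, 46)  [2]
  a=24..33: none
  a=34: (34, -30, 37), (34, 30, 37)  [2]
  a=35..37: none
Total reduced forms: 1 + 1 + 2 + 2 + 2 + 2 + 2 = 12
h = 12

12


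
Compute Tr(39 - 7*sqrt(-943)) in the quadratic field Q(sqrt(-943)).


Tr(a + b*sqrt(d)) = (a + b*sqrt(d)) + (a - b*sqrt(d)) = 2a
= 2 * (39)
= 78

78


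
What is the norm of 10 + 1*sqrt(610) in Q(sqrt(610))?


N(a + b*sqrt(d)) = a^2 - d*b^2
= (10)^2 - (610)*(1)^2
= 100 - 610
= -510

-510


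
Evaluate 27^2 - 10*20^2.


x^2 - d*y^2
= 27^2 - 10*20^2
= 729 - 4000
= -3271

-3271


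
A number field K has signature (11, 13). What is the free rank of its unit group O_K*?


By Dirichlet's unit theorem:
rank = r1 + r2 - 1
= 11 + 13 - 1
= 23

23


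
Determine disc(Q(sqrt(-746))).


For K = Q(sqrt(d)) with d squarefree: disc(K) = d if d = 1 mod 4, and disc(K) = 4d if d = 2 or 3 mod 4.
Here d = -746, and d mod 4 = 2.
d = 2 mod 4, not 1 (O_K = Z[sqrt(d)]), so disc(K) = 4d = 4 * (-746) = -2984

-2984


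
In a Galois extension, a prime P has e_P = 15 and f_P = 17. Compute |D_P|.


|D_P| = e * f
= 15 * 17
= 255

255


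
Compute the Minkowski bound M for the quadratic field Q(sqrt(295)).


d = 295, d mod 4 = 3, so disc(K) = 4d = 1180; |disc(K)| = 1180
Real quadratic field, so n = 2, s = r2 = 0, r1 = 2
M = (n!/n^n) * (4/pi)^s * sqrt(|disc(K)|) = (2!/2^2) * (4/pi)^0 * sqrt(1180)
= 0.5 * 1.000000 * 34.351128
= 17.1756

17.1756


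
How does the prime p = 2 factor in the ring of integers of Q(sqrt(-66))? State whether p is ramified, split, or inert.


K = Q(sqrt(-66)). Since d mod 4 = 2, disc(K) = -264.
Check p | disc: -264 mod 2 = 0.
p divides disc, so p ramifies: (p) = P^2 with e=2, f=1, g=1.
Therefore p is ramified.

ramified


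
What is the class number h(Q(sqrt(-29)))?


K = Q(sqrt(-29)). d mod 4 = 3, so D = disc(K) = 4d = -116
h(K) equals the number of primitive reduced positive-definite forms (a, b, c) = a*x^2 + b*x*y + c*y^2 with b^2 - 4ac = D,
where reduced means |b| <= a <= c, with b >= 0 whenever |b| = a or a = c, and primitive means gcd(a, b, c) = 1.
Reduced forces 3a^2 <= |D| = 116, so 1 <= a <= 6; b must have the parity of D, and c = (b^2 - D)/(4a) must be an integer >= a.
Enumerate a = 1..6, b in [-a, a]:
  a=1: (1, 0, 29)  [1]
  a=2: (2, 2, 15)  [1]
  a=3: (3, -2, 10), (3, 2, 10)  [2]
  a=4: none
  a=5: (5, -2, 6), (5, 2, 6)  [2]
  a=6: none
Total reduced forms: 1 + 1 + 2 + 2 = 6
h = 6

6


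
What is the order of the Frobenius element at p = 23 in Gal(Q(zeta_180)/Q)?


The Frobenius at p in Gal(Q(zeta_n)/Q) = (Z/nZ)* is the class of p, so its order is ord_180(23), the smallest k >= 1 with 23^k = 1 mod 180.
n = 180 = 2^2 * 3^2 * 5, phi(180) = 48; the order divides phi(n).
Divisors of 48: 1, 2, 3, 4, 6, 8, 12, 16, 24, 48
Repeated squaring mod 180: 23^1 = 23, 23^2 = 169, 23^4 = 121, 23^8 = 61, 23^16 = 121, 23^32 = 61
Test divisors in increasing order:
  k=1: 23^1 = 23 mod 180
  k=2: 23^2 = 169 mod 180
  k=3: 23^3 = 169 * 23 = 107 mod 180
  k=4: 23^4 = 121 mod 180
  k=6: 23^6 = 121 * 169 = 109 mod 180
  k=8: 23^8 = 61 mod 180
  k=12: 23^12 = 61 * 121 = 1 mod 180  <- first divisor giving 1
Order = 12

12
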